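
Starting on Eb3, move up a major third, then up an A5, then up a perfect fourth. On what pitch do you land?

Up a major third from Eb3: G3 (4 semitones up).
G3 up an augmented fifth → D#4 (8 semitones).
D#4 up a perfect fourth → G#4 (5 semitones).

G#4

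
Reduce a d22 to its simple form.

diminished 8th

Each octave removed subtracts seven from the number: 22 − 14 = 8.
Quality carries through unchanged, so the simple form is a diminished octave.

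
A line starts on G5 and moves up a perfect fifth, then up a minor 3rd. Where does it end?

F6

Up a perfect fifth from G5: D6 (7 semitones up).
Up a minor third from D6: F6 (3 semitones up).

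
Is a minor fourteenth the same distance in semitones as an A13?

Yes

Both span 22 semitones: a minor fourteenth and an augmented thirteenth are the same chromatic distance.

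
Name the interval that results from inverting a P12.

First reduce the compound perfect twelfth to its simple form, a perfect fifth.
Inverted interval numbers add to nine, so a fifth pairs with a fourth (5 + 4 = 9).
And perfect stays perfect under inversion, so we get a perfect fourth.

P4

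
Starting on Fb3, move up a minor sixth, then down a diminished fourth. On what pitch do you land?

Fb3 up a minor sixth → Dbb4 (8 semitones).
A diminished fourth down from Dbb4 is Ab3.

Ab3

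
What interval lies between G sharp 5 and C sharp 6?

G to C spans four letter names (G-A-B-C) — that makes it a fourth of some quality.
Counting semitones, G#5→C#6 is 5, which is the perfect fourth.

perfect fourth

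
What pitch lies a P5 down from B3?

The fifth takes the letter from B down to E.
A perfect fifth spans 7 semitones, so from B3 the target pitch is E3.

E3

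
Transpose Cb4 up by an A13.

Six letters up from C (plus an octave) reaches A.
An augmented thirteenth is 22 semitones; 22 semitones up from Cb4 gives A5.

A5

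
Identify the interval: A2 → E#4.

augmented twelfth

A to E spans five letter names (A-B-C-D-E), plus an octave, so the interval is some kind of twelfth.
A2 to E#4 spans 20 semitones — one semitone wider than the perfect twelfth (19) — giving an augmented twelfth.
(Equivalently, a compound augmented fifth: an augmented fifth plus an octave.)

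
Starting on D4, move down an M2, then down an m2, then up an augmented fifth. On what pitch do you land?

F##4

A major second down from D4 is C4.
C4 down a minor second → B3 (1 semitone).
Up an augmented fifth from B3: F##4 (8 semitones up).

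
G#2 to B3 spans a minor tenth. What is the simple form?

Subtracting seven from the interval number removes an octave: 10 − 7 = 3.
That makes a minor tenth a compound minor third — an octave plus a minor third.

m3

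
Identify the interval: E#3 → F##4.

major 9th

E to F spans two letter names (E-F), plus an octave, so the interval is some kind of ninth.
Counting semitones, E#3→F##4 is 14, which is the major ninth.
(Equivalently, a compound major second: a major second plus an octave.)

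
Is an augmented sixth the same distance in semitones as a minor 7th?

An augmented sixth spans 10 semitones, and a minor seventh also spans 10 semitones — they're enharmonic.

Yes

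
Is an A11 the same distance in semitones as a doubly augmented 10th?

Both span 18 semitones: an augmented eleventh and a doubly augmented tenth are the same chromatic distance.

Yes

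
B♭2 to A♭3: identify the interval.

minor seventh

B to A spans seven letter names (B-C-D-E-F-G-A), so the interval is some kind of seventh.
At 10 semitones, Bb2→Ab3 falls one short of a major seventh: minor.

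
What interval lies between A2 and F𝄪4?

A to F spans six letter names (A-B-C-D-E-F), plus an octave — that makes it a thirteenth of some quality.
A2 to F##4 spans 22 semitones — one semitone wider than the major thirteenth (21) — giving an augmented thirteenth.
(Equivalently, a compound augmented sixth: an augmented sixth plus an octave.)

A13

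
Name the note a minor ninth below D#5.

Counting two letter names plus an octave down from D lands on C.
A minor ninth spans 13 semitones, so from D#5 the target pitch is C##4.

C##4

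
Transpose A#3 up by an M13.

F##5

The thirteenth's letter: A up six letter names plus an octave → F.
Moving 21 semitones up from A#3 (the size of a major thirteenth) reaches F##5.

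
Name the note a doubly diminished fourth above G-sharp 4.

Counting four letter names up from G lands on C.
Moving 3 semitones up from G#4 (the size of a doubly diminished fourth) reaches Cb5.

C-flat 5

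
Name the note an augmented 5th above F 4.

C-sharp 5

The fifth takes the letter from F up to C.
An augmented fifth is 8 semitones; 8 semitones up from F4 gives C#5.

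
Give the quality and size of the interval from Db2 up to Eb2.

D to E spans two letter names (D-E): a second.
Db2 to Eb2 is 2 semitones, matching the major second exactly, so the quality is major.

major 2nd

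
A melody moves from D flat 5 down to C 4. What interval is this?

Descending from Db5 to C4 is the same interval as ascending C4 to Db5.
C to D spans two letter names (C-D), plus an octave, so the interval is some kind of ninth.
C4 to Db5 is 13 semitones, a half step short of the major ninth (14), so this is minor.
(Equivalently, a compound minor second: a minor second plus an octave.)

minor ninth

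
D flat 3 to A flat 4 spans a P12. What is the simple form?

Subtracting seven from the interval number removes an octave: 12 − 7 = 5.
So a perfect twelfth is an octave plus a perfect fifth. The quality is unchanged.

perfect fifth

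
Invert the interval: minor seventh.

Interval numbers invert to sum to nine: 7 + 2 = 9, so a seventh inverts to a second.
Quality inverts too: minor becomes major. That makes the inversion a major second.

M2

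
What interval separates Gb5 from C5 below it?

Descending from Gb5 to C5 is the same interval as ascending C5 to Gb5.
C to G spans five letter names (C-D-E-F-G): a fifth.
The perfect fifth is 7 semitones; here we have 6, one semitone narrower: diminished.

d5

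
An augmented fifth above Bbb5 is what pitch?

The fifth takes the letter from B up to F.
An augmented fifth spans 8 semitones, so from Bbb5 the target pitch is F6.

F6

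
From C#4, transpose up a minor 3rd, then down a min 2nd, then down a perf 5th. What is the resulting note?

G#3

A minor third up from C#4 is E4.
Down a minor second from E4: D#4 (1 semitone down).
D#4 down a perfect fifth → G#3 (7 semitones).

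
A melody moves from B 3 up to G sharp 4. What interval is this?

major 6th

B to G spans six letter names (B-C-D-E-F-G): a sixth.
B3 to G#4 is 9 semitones, matching the major sixth exactly, so the quality is major.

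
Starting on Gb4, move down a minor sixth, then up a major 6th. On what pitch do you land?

G4

Down a minor sixth from Gb4: Bb3 (8 semitones down).
Bb3 up a major sixth → G4 (9 semitones).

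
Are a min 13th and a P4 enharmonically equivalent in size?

No

A minor thirteenth spans 20 semitones; a perfect fourth spans 5 semitones. They differ by 15.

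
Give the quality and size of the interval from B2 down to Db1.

Descending from B2 to Db1 is the same interval as ascending Db1 to B2.
D to B spans six letter names (D-E-F-G-A-B), plus an octave, so the interval is some kind of thirteenth.
A major thirteenth would be 21 semitones; Db1 to B2 is 22, one semitone wider, so the interval is augmented.
(Equivalently, a compound augmented sixth: an augmented sixth plus an octave.)

augmented 13th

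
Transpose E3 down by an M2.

The second takes the letter from E down to D.
A major second is 2 semitones; 2 semitones down from E3 gives D3.

D3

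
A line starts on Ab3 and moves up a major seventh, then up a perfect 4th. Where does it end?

A major seventh up from Ab3 is G4.
G4 up a perfect fourth → C5 (5 semitones).

C5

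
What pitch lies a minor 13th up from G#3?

Six letters up from G (plus an octave) reaches E.
A minor thirteenth is 20 semitones; 20 semitones up from G#3 gives E5.

E5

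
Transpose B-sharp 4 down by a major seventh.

C-sharp 4

Seven letter names down from B: C.
Moving 11 semitones down from B#4 (the size of a major seventh) reaches C#4.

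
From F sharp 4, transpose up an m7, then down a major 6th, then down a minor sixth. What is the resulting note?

B 3

Up a minor seventh from F#4: E5 (10 semitones up).
Down a major sixth from E5: G4 (9 semitones down).
G4 down a minor sixth → B3 (8 semitones).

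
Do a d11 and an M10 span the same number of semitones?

A diminished eleventh spans 16 semitones, and a major tenth also spans 16 semitones — they're enharmonic.

Yes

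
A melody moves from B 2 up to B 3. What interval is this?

perfect octave

B to B is the same letter name, plus an octave, so the interval is some kind of octave.
B2 to B3 is 12 semitones, matching the perfect octave exactly, so the quality is perfect.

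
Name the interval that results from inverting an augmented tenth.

diminished sixth

First reduce the compound augmented tenth to its simple form, an augmented third.
Interval numbers invert to sum to nine: 3 + 6 = 9, so a third inverts to a sixth.
Quality inverts too: augmented becomes diminished. That makes the inversion a diminished sixth.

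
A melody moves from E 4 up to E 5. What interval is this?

perfect 8th

E to E is the same letter name, plus an octave — that makes it an octave of some quality.
E4 to E5 is 12 semitones, matching the perfect octave exactly, so the quality is perfect.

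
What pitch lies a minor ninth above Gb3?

Abb4

Counting two letter names plus an octave up from G lands on A.
A minor ninth is 13 semitones; 13 semitones up from Gb3 gives Abb4.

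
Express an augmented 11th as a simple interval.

Take out an octave (7 from the number): 11 − 7 = 4.
Quality carries through unchanged, so the simple form is an augmented fourth.

A4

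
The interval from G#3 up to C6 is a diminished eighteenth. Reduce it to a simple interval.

Subtracting seven from the interval number removes an octave: 18 − 14 = 4.
So a diminished eighteenth is 2 octaves plus a diminished fourth. The quality is unchanged.

diminished 4th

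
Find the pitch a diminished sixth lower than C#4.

E##3

Six letter names down from C: E.
A diminished sixth spans 7 semitones, so from C#4 the target pitch is E##3.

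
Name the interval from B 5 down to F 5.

Descending from B5 to F5 is the same interval as ascending F5 to B5.
F to B spans four letter names (F-G-A-B) — that makes it a fourth of some quality.
The perfect fourth is 5 semitones; here we have 6, one semitone wider: augmented.

augmented fourth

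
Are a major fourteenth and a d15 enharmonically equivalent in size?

Both span 23 semitones: a major fourteenth and a diminished fifteenth are the same chromatic distance.

Yes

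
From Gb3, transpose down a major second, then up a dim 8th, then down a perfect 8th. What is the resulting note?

Gb3 down a major second → Fb3 (2 semitones).
Fb3 up a diminished octave → Fbb4 (11 semitones).
Down a perfect octave from Fbb4: Fbb3 (12 semitones down).

Fbb3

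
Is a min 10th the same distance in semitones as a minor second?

No

A minor tenth is 15 semitones but a minor second is 1 semitone — different sizes.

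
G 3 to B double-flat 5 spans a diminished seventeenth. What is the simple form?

Subtracting seven from the interval number removes an octave: 17 − 14 = 3.
Quality carries through unchanged, so the simple form is a diminished third.

diminished 3rd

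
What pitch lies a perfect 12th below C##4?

Counting five letter names plus an octave down from C lands on F.
Moving 19 semitones down from C##4 (the size of a perfect twelfth) reaches F##2.

F##2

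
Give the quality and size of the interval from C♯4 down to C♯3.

Descending from C#4 to C#3 is the same interval as ascending C#3 to C#4.
C to C is the same letter name, plus an octave — that makes it an octave of some quality.
The perfect octave spans 12 semitones, and C#3 to C#4 is exactly 12 semitones — so this is a perfect octave.

perfect octave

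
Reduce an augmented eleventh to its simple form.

A4

Each octave removed subtracts seven from the number: 11 − 7 = 4.
That makes an augmented eleventh a compound augmented fourth — an octave plus an augmented fourth.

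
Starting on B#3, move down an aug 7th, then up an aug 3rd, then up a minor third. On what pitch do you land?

G#3

Down an augmented seventh from B#3: C3 (12 semitones down).
Up an augmented third from C3: E#3 (5 semitones up).
E#3 up a minor third → G#3 (3 semitones).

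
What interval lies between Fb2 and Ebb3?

F to E spans seven letter names (F-G-A-B-C-D-E), so the interval is some kind of seventh.
Fb2 to Ebb3 is 10 semitones, a half step short of the major seventh (11), so this is minor.

minor seventh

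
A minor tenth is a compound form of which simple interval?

Each octave removed subtracts seven from the number: 10 − 7 = 3.
So a minor tenth is an octave plus a minor third. The quality is unchanged.

minor third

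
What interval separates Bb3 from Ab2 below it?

M9

Descending from Bb3 to Ab2 is the same interval as ascending Ab2 to Bb3.
A to B spans two letter names (A-B), plus an octave: a ninth.
Ab2 to Bb3 is 14 semitones, matching the major ninth exactly, so the quality is major.
(Equivalently, a compound major second: a major second plus an octave.)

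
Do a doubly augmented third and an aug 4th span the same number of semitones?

A doubly augmented third = 6 semitones = an augmented fourth; enharmonically equal.

Yes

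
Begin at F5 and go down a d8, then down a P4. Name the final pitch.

C#4

Down a diminished octave from F5: F#4 (11 semitones down).
Down a perfect fourth from F#4: C#4 (5 semitones down).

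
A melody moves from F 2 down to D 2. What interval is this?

Descending from F2 to D2 is the same interval as ascending D2 to F2.
D to F spans three letter names (D-E-F): a third.
D2 to F2 is 3 semitones, a half step short of the major third (4), so this is minor.

minor 3rd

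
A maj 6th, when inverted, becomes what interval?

m3

Inverted interval numbers add to nine, so a sixth pairs with a third (6 + 3 = 9).
The quality also flips — major becomes minor — giving a minor third.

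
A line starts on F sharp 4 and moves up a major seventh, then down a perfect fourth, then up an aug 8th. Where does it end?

F#4 up a major seventh → E#5 (11 semitones).
E#5 down a perfect fourth → B#4 (5 semitones).
Up an augmented octave from B#4: B##5 (13 semitones up).

B double-sharp 5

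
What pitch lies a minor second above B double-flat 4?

C double-flat 5

Counting two letter names up from B lands on C.
A minor second is 1 semitone; 1 semitone up from Bbb4 gives Cbb5.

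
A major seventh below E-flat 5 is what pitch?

Seven letter names down from E: F.
Moving 11 semitones down from Eb5 (the size of a major seventh) reaches Fb4.

F-flat 4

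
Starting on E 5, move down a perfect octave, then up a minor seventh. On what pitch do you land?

D 5

A perfect octave down from E5 is E4.
A minor seventh up from E4 is D5.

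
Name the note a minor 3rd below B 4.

The third takes the letter from B down to G.
A minor third spans 3 semitones, so from B4 the target pitch is G#4.

G-sharp 4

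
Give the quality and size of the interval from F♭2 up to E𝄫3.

F to E spans seven letter names (F-G-A-B-C-D-E) — that makes it a seventh of some quality.
Fb2 to Ebb3 is 10 semitones, a half step short of the major seventh (11), so this is minor.

minor 7th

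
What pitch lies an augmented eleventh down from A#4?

E3

Four letters down from A (plus an octave) reaches E.
An augmented eleventh is 18 semitones; 18 semitones down from A#4 gives E3.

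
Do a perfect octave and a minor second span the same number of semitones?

No

A perfect octave is 12 semitones but a minor second is 1 semitone — different sizes.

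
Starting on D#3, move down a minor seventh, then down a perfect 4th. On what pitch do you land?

B#1

Down a minor seventh from D#3: E#2 (10 semitones down).
Down a perfect fourth from E#2: B#1 (5 semitones down).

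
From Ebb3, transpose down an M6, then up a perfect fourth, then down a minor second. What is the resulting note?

A major sixth down from Ebb3 is Gbb2.
Gbb2 up a perfect fourth → Cbb3 (5 semitones).
Cbb3 down a minor second → Bbb2 (1 semitone).

Bbb2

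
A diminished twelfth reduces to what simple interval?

diminished fifth

Subtracting seven from the interval number removes an octave: 12 − 7 = 5.
So a diminished twelfth is an octave plus a diminished fifth. The quality is unchanged.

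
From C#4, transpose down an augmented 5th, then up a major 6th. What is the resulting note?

D4

An augmented fifth down from C#4 is F3.
F3 up a major sixth → D4 (9 semitones).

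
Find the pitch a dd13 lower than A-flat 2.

C-double-sharp 1

Counting six letter names plus an octave down from A lands on C.
A doubly diminished thirteenth is 18 semitones; 18 semitones down from Ab2 gives C##1.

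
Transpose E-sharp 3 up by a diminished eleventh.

The eleventh's letter: E up four letter names plus an octave → A.
A diminished eleventh is 16 semitones; 16 semitones up from E#3 gives A4.

A 4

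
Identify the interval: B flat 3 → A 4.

M7

B to A spans seven letter names (B-C-D-E-F-G-A) — that makes it a seventh of some quality.
Counting semitones, Bb3→A4 is 11, which is the major seventh.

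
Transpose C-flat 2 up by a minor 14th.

B-double-flat 3

Counting seven letter names plus an octave up from C lands on B.
Moving 22 semitones up from Cb2 (the size of a minor fourteenth) reaches Bbb3.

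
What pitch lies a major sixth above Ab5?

F6

The sixth takes the letter from A up to F.
Moving 9 semitones up from Ab5 (the size of a major sixth) reaches F6.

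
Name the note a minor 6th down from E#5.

Six letter names down from E: G.
A minor sixth spans 8 semitones, so from E#5 the target pitch is G##4.

G##4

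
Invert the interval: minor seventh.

M2

Inverted interval numbers add to nine, so a seventh pairs with a second (7 + 2 = 9).
The quality also flips — minor becomes major — giving a major second.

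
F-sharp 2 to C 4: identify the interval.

F to C spans five letter names (F-G-A-B-C), plus an octave: a twelfth.
A perfect twelfth would be 19 semitones; F#2 to C4 is 18, one semitone narrower, so the interval is diminished.
(Equivalently, a compound diminished fifth: a diminished fifth plus an octave.)

diminished 12th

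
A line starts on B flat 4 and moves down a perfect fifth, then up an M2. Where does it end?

F 4

Bb4 down a perfect fifth → Eb4 (7 semitones).
Up a major second from Eb4: F4 (2 semitones up).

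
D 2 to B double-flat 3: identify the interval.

D to B spans six letter names (D-E-F-G-A-B), plus an octave: a thirteenth.
The major thirteenth is 21 semitones; here we have 19, two semitones narrower: diminished.
(Equivalently, a compound diminished sixth: a diminished sixth plus an octave.)

diminished thirteenth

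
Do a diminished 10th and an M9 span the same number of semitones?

Yes

A diminished tenth = 14 semitones = a major ninth; enharmonically equal.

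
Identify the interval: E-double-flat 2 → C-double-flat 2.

major third

Descending from Ebb2 to Cbb2 is the same interval as ascending Cbb2 to Ebb2.
C to E spans three letter names (C-D-E): a third.
The major third spans 4 semitones, and Cbb2 to Ebb2 is exactly 4 semitones — so this is a major third.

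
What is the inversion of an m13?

First reduce the compound minor thirteenth to its simple form, a minor sixth.
The rule of nine gives the new number: 9 − 6 = 3, so a sixth becomes a third.
The quality also flips — minor becomes major — giving a major third.

M3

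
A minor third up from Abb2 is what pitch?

Cbb3

Three letter names up from A: C.
Moving 3 semitones up from Abb2 (the size of a minor third) reaches Cbb3.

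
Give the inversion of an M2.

The rule of nine gives the new number: 9 − 2 = 7, so a second becomes a seventh.
And major becomes minor under inversion, so we get a minor seventh.

m7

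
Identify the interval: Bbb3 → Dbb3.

major sixth

Descending from Bbb3 to Dbb3 is the same interval as ascending Dbb3 to Bbb3.
D to B spans six letter names (D-E-F-G-A-B): a sixth.
Counting semitones, Dbb3→Bbb3 is 9, which is the major sixth.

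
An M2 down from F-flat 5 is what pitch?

E-double-flat 5

Two letter names down from F: E.
Moving 2 semitones down from Fb5 (the size of a major second) reaches Ebb5.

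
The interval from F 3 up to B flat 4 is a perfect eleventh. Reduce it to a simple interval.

perfect fourth

Each octave removed subtracts seven from the number: 11 − 7 = 4.
So a perfect eleventh is an octave plus a perfect fourth. The quality is unchanged.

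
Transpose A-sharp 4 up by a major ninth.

B-sharp 5

The ninth's letter: A up two letter names plus an octave → B.
Moving 14 semitones up from A#4 (the size of a major ninth) reaches B#5.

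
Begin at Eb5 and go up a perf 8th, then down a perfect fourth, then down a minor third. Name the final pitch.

Eb5 up a perfect octave → Eb6 (12 semitones).
A perfect fourth down from Eb6 is Bb5.
Bb5 down a minor third → G5 (3 semitones).

G5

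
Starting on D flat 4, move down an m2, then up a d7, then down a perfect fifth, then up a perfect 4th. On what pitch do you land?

A minor second down from Db4 is C4.
Up a diminished seventh from C4: Bbb4 (9 semitones up).
A perfect fifth down from Bbb4 is Ebb4.
A perfect fourth up from Ebb4 is Abb4.

A double-flat 4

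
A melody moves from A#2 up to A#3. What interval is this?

P8

A to A is the same letter name, plus an octave: an octave.
A#2 to A#3 is 12 semitones, matching the perfect octave exactly, so the quality is perfect.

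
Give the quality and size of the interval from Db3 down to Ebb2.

Descending from Db3 to Ebb2 is the same interval as ascending Ebb2 to Db3.
E to D spans seven letter names (E-F-G-A-B-C-D): a seventh.
Counting semitones, Ebb2→Db3 is 11, which is the major seventh.

major seventh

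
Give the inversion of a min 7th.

M2

The rule of nine gives the new number: 9 − 7 = 2, so a seventh becomes a second.
And minor becomes major under inversion, so we get a major second.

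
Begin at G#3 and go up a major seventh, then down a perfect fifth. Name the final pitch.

A major seventh up from G#3 is F##4.
A perfect fifth down from F##4 is B#3.

B#3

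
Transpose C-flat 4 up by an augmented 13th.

The thirteenth's letter: C up six letter names plus an octave → A.
Moving 22 semitones up from Cb4 (the size of an augmented thirteenth) reaches A5.

A 5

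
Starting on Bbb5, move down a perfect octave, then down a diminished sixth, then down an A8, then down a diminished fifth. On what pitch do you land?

A perfect octave down from Bbb5 is Bbb4.
Down a diminished sixth from Bbb4: D4 (7 semitones down).
An augmented octave down from D4 is Db3.
Down a diminished fifth from Db3: G2 (6 semitones down).

G2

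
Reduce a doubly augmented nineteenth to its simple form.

Take out 2 octaves (14 from the number): 19 − 14 = 5.
Quality carries through unchanged, so the simple form is a doubly augmented fifth.

AA5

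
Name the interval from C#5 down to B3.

Descending from C#5 to B3 is the same interval as ascending B3 to C#5.
B to C spans two letter names (B-C), plus an octave: a ninth.
The major ninth spans 14 semitones, and B3 to C#5 is exactly 14 semitones — so this is a major ninth.
(Equivalently, a compound major second: a major second plus an octave.)

M9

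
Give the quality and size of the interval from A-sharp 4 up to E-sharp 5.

A to E spans five letter names (A-B-C-D-E) — that makes it a fifth of some quality.
Counting semitones, A#4→E#5 is 7, which is the perfect fifth.

P5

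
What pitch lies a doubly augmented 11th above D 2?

G double-sharp 3

Counting four letter names plus an octave up from D lands on G.
A doubly augmented eleventh spans 19 semitones, so from D2 the target pitch is G##3.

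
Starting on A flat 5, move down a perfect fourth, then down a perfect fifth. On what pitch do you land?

Ab5 down a perfect fourth → Eb5 (5 semitones).
Eb5 down a perfect fifth → Ab4 (7 semitones).

A flat 4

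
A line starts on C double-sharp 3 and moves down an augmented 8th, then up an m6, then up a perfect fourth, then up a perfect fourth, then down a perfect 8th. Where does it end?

C##3 down an augmented octave → C#2 (13 semitones).
A minor sixth up from C#2 is A2.
A perfect fourth up from A2 is D3.
D3 up a perfect fourth → G3 (5 semitones).
Down a perfect octave from G3: G2 (12 semitones down).

G 2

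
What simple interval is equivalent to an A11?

Take out an octave (7 from the number): 11 − 7 = 4.
That makes an augmented eleventh a compound augmented fourth — an octave plus an augmented fourth.

augmented fourth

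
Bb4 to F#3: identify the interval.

Descending from Bb4 to F#3 is the same interval as ascending F#3 to Bb4.
F to B spans four letter names (F-G-A-B), plus an octave: an eleventh.
A perfect eleventh would be 17 semitones; F#3 to Bb4 is 16, one semitone narrower, so the interval is diminished.
(Equivalently, a compound diminished fourth: a diminished fourth plus an octave.)

d11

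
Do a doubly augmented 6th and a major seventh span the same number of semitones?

Both span 11 semitones: a doubly augmented sixth and a major seventh are the same chromatic distance.

Yes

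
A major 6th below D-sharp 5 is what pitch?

F-sharp 4

Six letter names down from D: F.
A major sixth is 9 semitones; 9 semitones down from D#5 gives F#4.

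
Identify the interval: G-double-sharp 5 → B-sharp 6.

G to B spans three letter names (G-A-B), plus an octave: a tenth.
At 15 semitones, G##5→B#6 falls one short of a major tenth: minor.
(Equivalently, a compound minor third: a minor third plus an octave.)

m10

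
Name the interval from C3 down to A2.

Descending from C3 to A2 is the same interval as ascending A2 to C3.
A to C spans three letter names (A-B-C) — that makes it a third of some quality.
A major third would be 4 semitones, but A2 to C3 is 3 — one semitone narrower, making it a minor third.

minor third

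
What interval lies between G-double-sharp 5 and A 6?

diminished 9th

G to A spans two letter names (G-A), plus an octave: a ninth.
The major ninth is 14 semitones; here we have 12, two semitones narrower: diminished.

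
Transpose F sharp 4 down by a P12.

B 2

Five letters down from F (plus an octave) reaches B.
A perfect twelfth is 19 semitones; 19 semitones down from F#4 gives B2.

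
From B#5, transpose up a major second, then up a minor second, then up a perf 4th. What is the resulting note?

G#6

Up a major second from B#5: C##6 (2 semitones up).
Up a minor second from C##6: D#6 (1 semitone up).
D#6 up a perfect fourth → G#6 (5 semitones).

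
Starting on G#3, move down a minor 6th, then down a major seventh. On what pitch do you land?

C#2

G#3 down a minor sixth → B#2 (8 semitones).
B#2 down a major seventh → C#2 (11 semitones).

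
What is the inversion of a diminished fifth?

A4

Inverted interval numbers add to nine, so a fifth pairs with a fourth (5 + 4 = 9).
Quality inverts too: diminished becomes augmented. That makes the inversion an augmented fourth.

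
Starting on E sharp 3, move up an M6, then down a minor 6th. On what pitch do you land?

E double-sharp 3

Up a major sixth from E#3: C##4 (9 semitones up).
A minor sixth down from C##4 is E##3.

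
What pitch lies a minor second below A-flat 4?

G 4

Counting two letter names down from A lands on G.
A minor second is 1 semitone; 1 semitone down from Ab4 gives G4.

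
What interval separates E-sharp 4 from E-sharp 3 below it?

Descending from E#4 to E#3 is the same interval as ascending E#3 to E#4.
E to E is the same letter name, plus an octave: an octave.
E#3 to E#4 is 12 semitones, matching the perfect octave exactly, so the quality is perfect.

perfect octave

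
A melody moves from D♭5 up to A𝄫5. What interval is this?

D to A spans five letter names (D-E-F-G-A), so the interval is some kind of fifth.
The perfect fifth is 7 semitones; here we have 6, one semitone narrower: diminished.

d5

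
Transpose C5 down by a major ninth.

Counting two letter names plus an octave down from C lands on B.
Moving 14 semitones down from C5 (the size of a major ninth) reaches Bb3.

Bb3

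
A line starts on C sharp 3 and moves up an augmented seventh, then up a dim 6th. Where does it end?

G sharp 4

An augmented seventh up from C#3 is B##3.
B##3 up a diminished sixth → G#4 (7 semitones).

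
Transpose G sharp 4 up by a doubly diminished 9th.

A double-flat 5

The ninth's letter: G up two letter names plus an octave → A.
A doubly diminished ninth is 11 semitones; 11 semitones up from G#4 gives Abb5.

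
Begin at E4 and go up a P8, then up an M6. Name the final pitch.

C#6

E4 up a perfect octave → E5 (12 semitones).
A major sixth up from E5 is C#6.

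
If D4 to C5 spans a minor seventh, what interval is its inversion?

The rule of nine gives the new number: 9 − 7 = 2, so a seventh becomes a second.
The quality also flips — minor becomes major — giving a major second.

major 2nd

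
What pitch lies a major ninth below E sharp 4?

The ninth's letter: E down two letter names plus an octave → D.
A major ninth spans 14 semitones, so from E#4 the target pitch is D#3.

D sharp 3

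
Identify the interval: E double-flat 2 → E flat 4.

augmented fifteenth

E to E is the same letter name, plus 2 octaves: a fifteenth.
Ebb2 to Eb4 spans 25 semitones — one semitone wider than the perfect fifteenth (24) — giving an augmented fifteenth.
(Equivalently, a compound augmented octave: an augmented octave plus an octave.)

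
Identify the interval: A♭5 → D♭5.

Descending from Ab5 to Db5 is the same interval as ascending Db5 to Ab5.
D to A spans five letter names (D-E-F-G-A), so the interval is some kind of fifth.
Db5 to Ab5 is 7 semitones, matching the perfect fifth exactly, so the quality is perfect.

perfect fifth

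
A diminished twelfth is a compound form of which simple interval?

diminished fifth

Subtracting seven from the interval number removes an octave: 12 − 7 = 5.
That makes a diminished twelfth a compound diminished fifth — an octave plus a diminished fifth.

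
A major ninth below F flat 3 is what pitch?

E double-flat 2

Counting two letter names plus an octave down from F lands on E.
A major ninth spans 14 semitones, so from Fb3 the target pitch is Ebb2.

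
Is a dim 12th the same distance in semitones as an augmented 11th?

A diminished twelfth spans 18 semitones, and an augmented eleventh also spans 18 semitones — they're enharmonic.

Yes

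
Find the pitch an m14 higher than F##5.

E#7

Seven letters up from F (plus an octave) reaches E.
Moving 22 semitones up from F##5 (the size of a minor fourteenth) reaches E#7.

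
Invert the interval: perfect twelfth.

perfect fourth

First reduce the compound perfect twelfth to its simple form, a perfect fifth.
The rule of nine gives the new number: 9 − 5 = 4, so a fifth becomes a fourth.
The quality also flips — perfect stays perfect — giving a perfect fourth.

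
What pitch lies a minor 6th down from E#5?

Six letter names down from E: G.
Moving 8 semitones down from E#5 (the size of a minor sixth) reaches G##4.

G##4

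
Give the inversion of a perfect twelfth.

First reduce the compound perfect twelfth to its simple form, a perfect fifth.
The rule of nine gives the new number: 9 − 5 = 4, so a fifth becomes a fourth.
Quality inverts too: perfect stays perfect. That makes the inversion a perfect fourth.

perfect 4th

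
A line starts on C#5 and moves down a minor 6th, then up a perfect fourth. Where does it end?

A#4

C#5 down a minor sixth → E#4 (8 semitones).
E#4 up a perfect fourth → A#4 (5 semitones).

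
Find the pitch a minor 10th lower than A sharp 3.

F double-sharp 2

The tenth's letter: A down three letter names plus an octave → F.
A minor tenth is 15 semitones; 15 semitones down from A#3 gives F##2.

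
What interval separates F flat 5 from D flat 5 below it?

Descending from Fb5 to Db5 is the same interval as ascending Db5 to Fb5.
D to F spans three letter names (D-E-F): a third.
A major third would be 4 semitones, but Db5 to Fb5 is 3 — one semitone narrower, making it a minor third.

minor 3rd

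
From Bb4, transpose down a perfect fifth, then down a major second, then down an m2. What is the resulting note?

C4

Down a perfect fifth from Bb4: Eb4 (7 semitones down).
Eb4 down a major second → Db4 (2 semitones).
Down a minor second from Db4: C4 (1 semitone down).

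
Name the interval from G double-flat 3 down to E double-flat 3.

m3

Descending from Gbb3 to Ebb3 is the same interval as ascending Ebb3 to Gbb3.
E to G spans three letter names (E-F-G) — that makes it a third of some quality.
At 3 semitones, Ebb3→Gbb3 falls one short of a major third: minor.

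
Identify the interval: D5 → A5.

perfect fifth

D to A spans five letter names (D-E-F-G-A): a fifth.
The perfect fifth spans 7 semitones, and D5 to A5 is exactly 7 semitones — so this is a perfect fifth.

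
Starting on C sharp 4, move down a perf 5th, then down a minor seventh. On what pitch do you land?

G sharp 2

A perfect fifth down from C#4 is F#3.
Down a minor seventh from F#3: G#2 (10 semitones down).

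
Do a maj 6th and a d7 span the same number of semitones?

Yes

A major sixth spans 9 semitones, and a diminished seventh also spans 9 semitones — they're enharmonic.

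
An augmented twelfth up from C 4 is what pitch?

G-sharp 5

Five letters up from C (plus an octave) reaches G.
An augmented twelfth spans 20 semitones, so from C4 the target pitch is G#5.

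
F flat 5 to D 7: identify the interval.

augmented thirteenth

F to D spans six letter names (F-G-A-B-C-D), plus an octave: a thirteenth.
Fb5 to D7 spans 22 semitones — one semitone wider than the major thirteenth (21) — giving an augmented thirteenth.
(Equivalently, a compound augmented sixth: an augmented sixth plus an octave.)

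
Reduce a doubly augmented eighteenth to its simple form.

Take out 2 octaves (14 from the number): 18 − 14 = 4.
Quality carries through unchanged, so the simple form is a doubly augmented fourth.

doubly augmented fourth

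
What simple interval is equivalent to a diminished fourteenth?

Subtracting seven from the interval number removes an octave: 14 − 7 = 7.
Quality carries through unchanged, so the simple form is a diminished seventh.

diminished seventh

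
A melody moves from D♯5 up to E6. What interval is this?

minor 9th

D to E spans two letter names (D-E), plus an octave: a ninth.
At 13 semitones, D#5→E6 falls one short of a major ninth: minor.
(Equivalently, a compound minor second: a minor second plus an octave.)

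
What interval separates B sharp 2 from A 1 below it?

Descending from B#2 to A1 is the same interval as ascending A1 to B#2.
A to B spans two letter names (A-B), plus an octave: a ninth.
A1 to B#2 spans 15 semitones — one semitone wider than the major ninth (14) — giving an augmented ninth.
(Equivalently, a compound augmented second: an augmented second plus an octave.)

augmented ninth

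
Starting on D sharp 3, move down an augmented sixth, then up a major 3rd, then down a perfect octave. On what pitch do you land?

D#3 down an augmented sixth → F2 (10 semitones).
Up a major third from F2: A2 (4 semitones up).
A2 down a perfect octave → A1 (12 semitones).

A 1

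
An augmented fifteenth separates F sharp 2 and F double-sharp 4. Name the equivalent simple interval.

A8

Take out an octave (7 from the number): 15 − 7 = 8.
Quality carries through unchanged, so the simple form is an augmented octave.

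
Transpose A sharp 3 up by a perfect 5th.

E sharp 4

Counting five letter names up from A lands on E.
Moving 7 semitones up from A#3 (the size of a perfect fifth) reaches E#4.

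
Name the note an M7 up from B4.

Seven letter names up from B: A.
Moving 11 semitones up from B4 (the size of a major seventh) reaches A#5.

A#5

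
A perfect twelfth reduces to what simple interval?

Take out an octave (7 from the number): 12 − 7 = 5.
So a perfect twelfth is an octave plus a perfect fifth. The quality is unchanged.

P5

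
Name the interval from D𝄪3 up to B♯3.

m6

D to B spans six letter names (D-E-F-G-A-B) — that makes it a sixth of some quality.
A major sixth would be 9 semitones, but D##3 to B#3 is 8 — one semitone narrower, making it a minor sixth.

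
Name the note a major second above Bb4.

C5

Counting two letter names up from B lands on C.
A major second is 2 semitones; 2 semitones up from Bb4 gives C5.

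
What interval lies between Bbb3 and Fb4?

B to F spans five letter names (B-C-D-E-F) — that makes it a fifth of some quality.
Counting semitones, Bbb3→Fb4 is 7, which is the perfect fifth.

perfect 5th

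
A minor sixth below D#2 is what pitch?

F##1

The sixth takes the letter from D down to F.
A minor sixth is 8 semitones; 8 semitones down from D#2 gives F##1.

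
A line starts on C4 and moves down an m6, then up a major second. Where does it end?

F#3

C4 down a minor sixth → E3 (8 semitones).
A major second up from E3 is F#3.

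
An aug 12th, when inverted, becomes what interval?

First reduce the compound augmented twelfth to its simple form, an augmented fifth.
Interval numbers invert to sum to nine: 5 + 4 = 9, so a fifth inverts to a fourth.
Quality inverts too: augmented becomes diminished. That makes the inversion a diminished fourth.

d4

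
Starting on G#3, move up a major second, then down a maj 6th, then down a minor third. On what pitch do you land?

A#2

Up a major second from G#3: A#3 (2 semitones up).
A major sixth down from A#3 is C#3.
A minor third down from C#3 is A#2.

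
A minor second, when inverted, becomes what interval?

The rule of nine gives the new number: 9 − 2 = 7, so a second becomes a seventh.
The quality also flips — minor becomes major — giving a major seventh.

major seventh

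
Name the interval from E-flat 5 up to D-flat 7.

E to D spans seven letter names (E-F-G-A-B-C-D), plus an octave: a fourteenth.
Eb5 to Db7 is 22 semitones, a half step short of the major fourteenth (23), so this is minor.
(Equivalently, a compound minor seventh: a minor seventh plus an octave.)

minor fourteenth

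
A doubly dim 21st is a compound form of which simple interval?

doubly diminished 7th

Take out 2 octaves (14 from the number): 21 − 14 = 7.
That makes a doubly diminished twenty-first a compound doubly diminished seventh — 2 octaves plus a doubly diminished seventh.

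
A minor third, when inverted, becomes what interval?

M6

The rule of nine gives the new number: 9 − 3 = 6, so a third becomes a sixth.
And minor becomes major under inversion, so we get a major sixth.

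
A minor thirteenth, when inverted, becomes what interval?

major third

First reduce the compound minor thirteenth to its simple form, a minor sixth.
Interval numbers invert to sum to nine: 6 + 3 = 9, so a sixth inverts to a third.
The quality also flips — minor becomes major — giving a major third.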